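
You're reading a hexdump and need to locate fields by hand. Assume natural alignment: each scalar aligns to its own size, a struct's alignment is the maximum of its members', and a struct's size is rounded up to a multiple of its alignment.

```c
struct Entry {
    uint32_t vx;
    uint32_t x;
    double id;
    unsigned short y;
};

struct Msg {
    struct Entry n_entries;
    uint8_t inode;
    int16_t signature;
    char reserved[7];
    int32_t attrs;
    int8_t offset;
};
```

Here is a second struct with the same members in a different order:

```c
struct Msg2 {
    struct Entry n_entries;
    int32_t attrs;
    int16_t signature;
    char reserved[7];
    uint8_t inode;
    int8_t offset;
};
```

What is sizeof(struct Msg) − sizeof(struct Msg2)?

Entry: 0..4  vx  (4B, 4-aligned); 4..8  x  (4B, 4-aligned); 8..16  id  (8B, 8-aligned); 16..18  y  (2B, 2-aligned); 18..24  -- tail padding (6B); sizeof = 24, alignof = 8
0..24  n_entries  (24B, 8-aligned)
24..25  inode  (1B, 1-aligned)
25..26  -- padding (1B)
26..28  signature  (2B, 2-aligned)
28..35  reserved  (7B, 1-aligned)
35..36  -- padding (1B)
36..40  attrs  (4B, 4-aligned)
40..41  offset  (1B, 1-aligned)
41..48  -- tail padding (7B)
sizeof = 48, alignof = 8
— Msg2 —
0..24  n_entries  (24B, 8-aligned)
24..28  attrs  (4B, 4-aligned)
28..30  signature  (2B, 2-aligned)
30..37  reserved  (7B, 1-aligned)
37..38  inode  (1B, 1-aligned)
38..39  offset  (1B, 1-aligned)
39..40  -- tail padding (1B)
sizeof = 40, alignof = 8
48 − 40 = 8

8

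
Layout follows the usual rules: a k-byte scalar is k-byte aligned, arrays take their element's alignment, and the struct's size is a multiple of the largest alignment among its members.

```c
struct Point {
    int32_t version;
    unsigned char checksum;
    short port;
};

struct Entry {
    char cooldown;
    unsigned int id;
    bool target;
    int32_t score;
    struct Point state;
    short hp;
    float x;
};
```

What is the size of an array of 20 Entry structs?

Point: version at 0 (size 4, align 4) → ends 4; checksum at 4 (size 1, align 1) → ends 5; pad 1 to align 2 for port; port at 6 (size 2, align 2) → ends 8; total 8 bytes, alignment 4
cooldown at 0 (size 1, align 1) → ends 1
pad 3 to align 4 for id
id at 4 (size 4, align 4) → ends 8
target at 8 (size 1, align 1) → ends 9
pad 3 to align 4 for score
score at 12 (size 4, align 4) → ends 16
state at 16 (size 8, align 4) → ends 24
hp at 24 (size 2, align 2) → ends 26
pad 2 to align 4 for x
x at 28 (size 4, align 4) → ends 32
total 32 bytes, alignment 4
array of 20: 20 × 32 = 640

640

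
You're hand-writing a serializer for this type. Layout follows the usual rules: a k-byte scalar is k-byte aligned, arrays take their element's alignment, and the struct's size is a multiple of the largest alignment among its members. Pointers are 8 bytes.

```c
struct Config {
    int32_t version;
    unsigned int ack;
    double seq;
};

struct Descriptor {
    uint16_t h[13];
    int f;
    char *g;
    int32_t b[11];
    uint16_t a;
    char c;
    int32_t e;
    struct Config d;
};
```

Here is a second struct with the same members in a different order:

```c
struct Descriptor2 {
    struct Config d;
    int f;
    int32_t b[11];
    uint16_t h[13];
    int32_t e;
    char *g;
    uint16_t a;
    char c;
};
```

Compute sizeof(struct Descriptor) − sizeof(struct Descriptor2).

Config: 0..4  version  (4B, 4-aligned); 4..8  ack  (4B, 4-aligned); 8..16  seq  (8B, 8-aligned); sizeof = 16, alignof = 8
0..26  h  (26B, 2-aligned)
26..28  -- padding (2B)
28..32  f  (4B, 4-aligned)
32..40  g  (8B, 8-aligned)
40..84  b  (44B, 4-aligned)
84..86  a  (2B, 2-aligned)
86..87  c  (1B, 1-aligned)
87..88  -- padding (1B)
88..92  e  (4B, 4-aligned)
92..96  -- padding (4B)
96..112  d  (16B, 8-aligned)
sizeof = 112, alignof = 8
— Descriptor2 —
0..16  d  (16B, 8-aligned)
16..20  f  (4B, 4-aligned)
20..64  b  (44B, 4-aligned)
64..90  h  (26B, 2-aligned)
90..92  -- padding (2B)
92..96  e  (4B, 4-aligned)
96..104  g  (8B, 8-aligned)
104..106  a  (2B, 2-aligned)
106..107  c  (1B, 1-aligned)
107..112  -- tail padding (5B)
sizeof = 112, alignof = 8
112 − 112 = 0

0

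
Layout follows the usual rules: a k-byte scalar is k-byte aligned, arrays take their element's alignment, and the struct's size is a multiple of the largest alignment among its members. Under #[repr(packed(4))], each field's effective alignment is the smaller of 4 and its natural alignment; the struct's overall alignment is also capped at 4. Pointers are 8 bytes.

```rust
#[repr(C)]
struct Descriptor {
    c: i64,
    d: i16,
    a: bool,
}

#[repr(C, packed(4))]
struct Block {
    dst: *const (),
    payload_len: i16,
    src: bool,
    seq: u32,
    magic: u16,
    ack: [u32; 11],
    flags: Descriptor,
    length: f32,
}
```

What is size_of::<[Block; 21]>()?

1764

Descriptor: 0..8  c  (8B, 8-aligned); 8..10  d  (2B, 2-aligned); 10..11  a  (1B, 1-aligned); 11..16  -- tail padding (5B); sizeof = 16, alignof = 8
0..8  dst  (8B, 4-aligned)
8..10  payload_len  (2B, 2-aligned)
10..11  src  (1B, 1-aligned)
11..12  -- padding (1B)
12..16  seq  (4B, 4-aligned)
16..18  magic  (2B, 2-aligned)
18..20  -- padding (2B)
20..64  ack  (44B, 4-aligned)
64..80  flags  (16B, 4-aligned)
80..84  length  (4B, 4-aligned)
sizeof = 84, alignof = 4
array of 21: 21 × 84 = 1764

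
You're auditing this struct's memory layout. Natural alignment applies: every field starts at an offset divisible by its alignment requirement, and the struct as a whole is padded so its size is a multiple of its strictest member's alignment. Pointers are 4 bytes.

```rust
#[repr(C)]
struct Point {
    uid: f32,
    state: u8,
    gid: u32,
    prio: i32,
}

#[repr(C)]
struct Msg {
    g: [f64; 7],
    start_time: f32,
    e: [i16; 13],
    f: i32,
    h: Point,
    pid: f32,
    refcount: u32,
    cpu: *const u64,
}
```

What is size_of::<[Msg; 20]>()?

2400

Point: 0..4  uid  (4B, 4-aligned); 4..5  state  (1B, 1-aligned); 5..8  -- padding (3B); 8..12  gid  (4B, 4-aligned); 12..16  prio  (4B, 4-aligned); sizeof = 16, alignof = 4
0..56  g  (56B, 8-aligned)
56..60  start_time  (4B, 4-aligned)
60..86  e  (26B, 2-aligned)
86..88  -- padding (2B)
88..92  f  (4B, 4-aligned)
92..108  h  (16B, 4-aligned)
108..112  pid  (4B, 4-aligned)
112..116  refcount  (4B, 4-aligned)
116..120  cpu  (4B, 4-aligned)
sizeof = 120, alignof = 8
array of 20: 20 × 120 = 2400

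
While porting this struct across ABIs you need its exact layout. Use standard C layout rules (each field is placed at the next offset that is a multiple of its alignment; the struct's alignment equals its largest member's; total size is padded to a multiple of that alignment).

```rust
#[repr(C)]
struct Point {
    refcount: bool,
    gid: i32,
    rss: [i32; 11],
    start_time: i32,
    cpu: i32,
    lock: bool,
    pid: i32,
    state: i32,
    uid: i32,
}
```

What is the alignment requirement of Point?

member alignments: refcount=1, gid=4, rss=4, start_time=4, cpu=4, lock=1, pid=4, state=4, uid=4
max = 4

4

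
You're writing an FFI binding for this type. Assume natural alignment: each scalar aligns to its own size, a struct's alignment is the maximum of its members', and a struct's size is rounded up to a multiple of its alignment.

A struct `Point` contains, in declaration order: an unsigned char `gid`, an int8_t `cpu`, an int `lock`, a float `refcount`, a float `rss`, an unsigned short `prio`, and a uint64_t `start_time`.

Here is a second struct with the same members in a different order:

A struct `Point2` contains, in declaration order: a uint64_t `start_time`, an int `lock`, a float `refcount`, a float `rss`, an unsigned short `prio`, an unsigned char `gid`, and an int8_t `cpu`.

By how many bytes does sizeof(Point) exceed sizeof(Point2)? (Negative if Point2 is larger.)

8

0..1  gid  (1B, 1-aligned)
1..2  cpu  (1B, 1-aligned)
2..4  -- padding (2B)
4..8  lock  (4B, 4-aligned)
8..12  refcount  (4B, 4-aligned)
12..16  rss  (4B, 4-aligned)
16..18  prio  (2B, 2-aligned)
18..24  -- padding (6B)
24..32  start_time  (8B, 8-aligned)
sizeof = 32, alignof = 8
— Point2 —
0..8  start_time  (8B, 8-aligned)
8..12  lock  (4B, 4-aligned)
12..16  refcount  (4B, 4-aligned)
16..20  rss  (4B, 4-aligned)
20..22  prio  (2B, 2-aligned)
22..23  gid  (1B, 1-aligned)
23..24  cpu  (1B, 1-aligned)
sizeof = 24, alignof = 8
32 − 24 = 8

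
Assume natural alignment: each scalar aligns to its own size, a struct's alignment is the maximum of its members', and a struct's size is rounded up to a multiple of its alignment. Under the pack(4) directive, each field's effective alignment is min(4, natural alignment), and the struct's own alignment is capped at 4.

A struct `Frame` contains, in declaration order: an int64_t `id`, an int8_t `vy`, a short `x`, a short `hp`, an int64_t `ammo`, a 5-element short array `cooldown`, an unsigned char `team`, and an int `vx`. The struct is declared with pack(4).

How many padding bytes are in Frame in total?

4

@0: id [8B, align 4] → 8
@8: vy [1B, align 1] → 9
+1 pad (align 2)
@10: x [2B, align 2] → 12
@12: hp [2B, align 2] → 14
+2 pad (align 4)
@16: ammo [8B, align 4] → 24
@24: cooldown [10B, align 2] → 34
@34: team [1B, align 1] → 35
+1 pad (align 4)
@36: vx [4B, align 4] → 40
size 40, align 4
data bytes 36, size 40 → padding 4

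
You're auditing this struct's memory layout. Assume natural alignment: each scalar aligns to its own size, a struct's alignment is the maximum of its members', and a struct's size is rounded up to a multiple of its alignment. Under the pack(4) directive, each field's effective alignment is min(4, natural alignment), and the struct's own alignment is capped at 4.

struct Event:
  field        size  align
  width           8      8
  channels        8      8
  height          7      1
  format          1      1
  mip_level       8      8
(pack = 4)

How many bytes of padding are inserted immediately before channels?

0

width at 0 (size 8, align 4) → ends 8
channels at 8 (size 8, align 4) → ends 16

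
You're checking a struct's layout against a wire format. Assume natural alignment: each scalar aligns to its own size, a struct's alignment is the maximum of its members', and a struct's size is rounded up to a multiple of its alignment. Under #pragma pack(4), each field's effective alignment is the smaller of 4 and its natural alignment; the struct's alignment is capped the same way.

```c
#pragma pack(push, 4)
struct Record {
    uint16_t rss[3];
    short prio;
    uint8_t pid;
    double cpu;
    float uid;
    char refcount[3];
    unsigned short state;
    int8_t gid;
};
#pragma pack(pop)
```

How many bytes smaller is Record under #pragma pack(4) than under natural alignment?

natural layout:
  0..6  rss  (6B, 2-aligned)
  6..8  prio  (2B, 2-aligned)
  8..9  pid  (1B, 1-aligned)
  9..16  -- padding (7B)
  16..24  cpu  (8B, 8-aligned)
  24..28  uid  (4B, 4-aligned)
  28..31  refcount  (3B, 1-aligned)
  31..32  -- padding (1B)
  32..34  state  (2B, 2-aligned)
  34..35  gid  (1B, 1-aligned)
  35..40  -- tail padding (5B)
  sizeof = 40, alignof = 8
packed(4) layout:
  0..6  rss  (6B, 2-aligned)
  6..8  prio  (2B, 2-aligned)
  8..9  pid  (1B, 1-aligned)
  9..12  -- padding (3B)
  12..20  cpu  (8B, 4-aligned)
  20..24  uid  (4B, 4-aligned)
  24..27  refcount  (3B, 1-aligned)
  27..28  -- padding (1B)
  28..30  state  (2B, 2-aligned)
  30..31  gid  (1B, 1-aligned)
  31..32  -- tail padding (1B)
  sizeof = 32, alignof = 4
40 − 32 = 8

8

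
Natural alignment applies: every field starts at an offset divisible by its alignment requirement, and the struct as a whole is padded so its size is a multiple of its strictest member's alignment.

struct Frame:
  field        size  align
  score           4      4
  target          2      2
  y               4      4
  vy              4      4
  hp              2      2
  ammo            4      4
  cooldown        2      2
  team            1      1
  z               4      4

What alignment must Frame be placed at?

member alignments: score=4, target=2, y=4, vy=4, hp=2, ammo=4, cooldown=2, team=1, z=4
max = 4

4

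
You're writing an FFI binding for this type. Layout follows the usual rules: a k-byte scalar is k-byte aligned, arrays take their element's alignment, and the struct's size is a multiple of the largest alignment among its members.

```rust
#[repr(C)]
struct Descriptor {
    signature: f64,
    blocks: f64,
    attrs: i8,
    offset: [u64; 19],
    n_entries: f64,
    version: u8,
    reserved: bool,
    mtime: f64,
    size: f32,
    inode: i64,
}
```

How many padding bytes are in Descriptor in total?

@0: signature [8B, align 8] → 8
@8: blocks [8B, align 8] → 16
@16: attrs [1B, align 1] → 17
+7 pad (align 8)
@24: offset [152B, align 8] → 176
@176: n_entries [8B, align 8] → 184
@184: version [1B, align 1] → 185
@185: reserved [1B, align 1] → 186
+6 pad (align 8)
@192: mtime [8B, align 8] → 200
@200: size [4B, align 4] → 204
+4 pad (align 8)
@208: inode [8B, align 8] → 216
size 216, align 8
data bytes 199, size 216 → padding 17

17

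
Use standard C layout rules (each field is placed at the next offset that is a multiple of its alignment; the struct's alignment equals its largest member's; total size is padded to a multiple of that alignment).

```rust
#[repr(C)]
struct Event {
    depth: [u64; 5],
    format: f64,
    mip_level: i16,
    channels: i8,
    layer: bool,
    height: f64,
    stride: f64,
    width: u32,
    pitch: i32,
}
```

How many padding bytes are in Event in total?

0..40  depth  (40B, 8-aligned)
40..48  format  (8B, 8-aligned)
48..50  mip_level  (2B, 2-aligned)
50..51  channels  (1B, 1-aligned)
51..52  layer  (1B, 1-aligned)
52..56  -- padding (4B)
56..64  height  (8B, 8-aligned)
64..72  stride  (8B, 8-aligned)
72..76  width  (4B, 4-aligned)
76..80  pitch  (4B, 4-aligned)
sizeof = 80, alignof = 8
data bytes 76, size 80 → padding 4

4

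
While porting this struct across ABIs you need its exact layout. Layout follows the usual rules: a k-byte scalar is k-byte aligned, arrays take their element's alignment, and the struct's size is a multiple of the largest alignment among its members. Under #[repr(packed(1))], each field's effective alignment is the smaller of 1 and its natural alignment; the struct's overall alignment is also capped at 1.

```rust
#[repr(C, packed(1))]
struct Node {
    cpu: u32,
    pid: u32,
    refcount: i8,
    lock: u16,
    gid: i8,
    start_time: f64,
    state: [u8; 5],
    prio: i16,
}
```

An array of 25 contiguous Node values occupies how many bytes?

cpu at 0 (size 4, align 1) → ends 4
pid at 4 (size 4, align 1) → ends 8
refcount at 8 (size 1, align 1) → ends 9
lock at 9 (size 2, align 1) → ends 11
gid at 11 (size 1, align 1) → ends 12
start_time at 12 (size 8, align 1) → ends 20
state at 20 (size 5, align 1) → ends 25
prio at 25 (size 2, align 1) → ends 27
total 27 bytes, alignment 1
array of 25: 25 × 27 = 675

675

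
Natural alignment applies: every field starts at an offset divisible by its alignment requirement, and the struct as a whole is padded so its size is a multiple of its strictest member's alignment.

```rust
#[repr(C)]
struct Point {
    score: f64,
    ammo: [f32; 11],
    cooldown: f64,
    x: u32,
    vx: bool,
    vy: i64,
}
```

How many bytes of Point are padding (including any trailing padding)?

7

@0: score [8B, align 8] → 8
@8: ammo [44B, align 4] → 52
+4 pad (align 8)
@56: cooldown [8B, align 8] → 64
@64: x [4B, align 4] → 68
@68: vx [1B, align 1] → 69
+3 pad (align 8)
@72: vy [8B, align 8] → 80
size 80, align 8
data bytes 73, size 80 → padding 7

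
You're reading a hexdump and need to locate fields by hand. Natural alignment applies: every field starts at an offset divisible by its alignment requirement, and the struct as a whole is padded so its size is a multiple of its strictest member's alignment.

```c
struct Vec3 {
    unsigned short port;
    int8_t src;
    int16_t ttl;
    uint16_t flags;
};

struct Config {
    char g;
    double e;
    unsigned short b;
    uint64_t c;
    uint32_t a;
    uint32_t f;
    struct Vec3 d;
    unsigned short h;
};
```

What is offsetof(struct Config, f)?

36

Vec3: @0: port [2B, align 2] → 2; @2: src [1B, align 1] → 3; +1 pad (align 2); @4: ttl [2B, align 2] → 6; @6: flags [2B, align 2] → 8; size 8, align 2
@0: g [1B, align 1] → 1
+7 pad (align 8)
@8: e [8B, align 8] → 16
@16: b [2B, align 2] → 18
+6 pad (align 8)
@24: c [8B, align 8] → 32
@32: a [4B, align 4] → 36
@36: f [4B, align 4] → 40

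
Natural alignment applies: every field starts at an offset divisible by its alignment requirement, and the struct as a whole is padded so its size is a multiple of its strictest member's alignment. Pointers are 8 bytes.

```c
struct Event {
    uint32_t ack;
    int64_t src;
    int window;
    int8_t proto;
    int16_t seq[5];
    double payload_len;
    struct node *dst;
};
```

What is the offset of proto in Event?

20

0..4  ack  (4B, 4-aligned)
4..8  -- padding (4B)
8..16  src  (8B, 8-aligned)
16..20  window  (4B, 4-aligned)
20..21  proto  (1B, 1-aligned)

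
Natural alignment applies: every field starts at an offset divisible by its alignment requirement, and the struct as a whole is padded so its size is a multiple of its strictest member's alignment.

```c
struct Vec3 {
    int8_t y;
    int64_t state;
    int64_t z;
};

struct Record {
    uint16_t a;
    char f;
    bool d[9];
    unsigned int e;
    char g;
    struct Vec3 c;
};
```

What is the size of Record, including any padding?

Vec3: y at 0 (size 1, align 1) → ends 1; pad 7 to align 8 for state; state at 8 (size 8, align 8) → ends 16; z at 16 (size 8, align 8) → ends 24; total 24 bytes, alignment 8
a at 0 (size 2, align 2) → ends 2
f at 2 (size 1, align 1) → ends 3
d at 3 (size 9, align 1) → ends 12
e at 12 (size 4, align 4) → ends 16
g at 16 (size 1, align 1) → ends 17
pad 7 to align 8 for c
c at 24 (size 24, align 8) → ends 48
total 48 bytes, alignment 8

48 bytes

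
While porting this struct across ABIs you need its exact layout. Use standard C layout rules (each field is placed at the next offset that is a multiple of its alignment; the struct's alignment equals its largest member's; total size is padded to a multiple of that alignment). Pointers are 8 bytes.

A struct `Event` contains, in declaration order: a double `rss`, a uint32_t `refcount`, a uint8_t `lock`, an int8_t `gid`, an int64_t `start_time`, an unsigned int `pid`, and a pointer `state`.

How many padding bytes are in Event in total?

6

@0: rss [8B, align 8] → 8
@8: refcount [4B, align 4] → 12
@12: lock [1B, align 1] → 13
@13: gid [1B, align 1] → 14
+2 pad (align 8)
@16: start_time [8B, align 8] → 24
@24: pid [4B, align 4] → 28
+4 pad (align 8)
@32: state [8B, align 8] → 40
size 40, align 8
data bytes 34, size 40 → padding 6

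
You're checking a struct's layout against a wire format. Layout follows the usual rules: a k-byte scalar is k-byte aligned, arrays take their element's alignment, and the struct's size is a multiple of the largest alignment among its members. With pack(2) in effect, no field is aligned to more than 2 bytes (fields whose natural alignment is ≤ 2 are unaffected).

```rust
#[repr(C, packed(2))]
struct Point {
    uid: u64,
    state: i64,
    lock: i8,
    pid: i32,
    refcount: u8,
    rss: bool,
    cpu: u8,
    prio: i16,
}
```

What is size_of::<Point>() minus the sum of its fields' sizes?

2

@0: uid [8B, align 2] → 8
@8: state [8B, align 2] → 16
@16: lock [1B, align 1] → 17
+1 pad (align 2)
@18: pid [4B, align 2] → 22
@22: refcount [1B, align 1] → 23
@23: rss [1B, align 1] → 24
@24: cpu [1B, align 1] → 25
+1 pad (align 2)
@26: prio [2B, align 2] → 28
size 28, align 2
data bytes 26, size 28 → padding 2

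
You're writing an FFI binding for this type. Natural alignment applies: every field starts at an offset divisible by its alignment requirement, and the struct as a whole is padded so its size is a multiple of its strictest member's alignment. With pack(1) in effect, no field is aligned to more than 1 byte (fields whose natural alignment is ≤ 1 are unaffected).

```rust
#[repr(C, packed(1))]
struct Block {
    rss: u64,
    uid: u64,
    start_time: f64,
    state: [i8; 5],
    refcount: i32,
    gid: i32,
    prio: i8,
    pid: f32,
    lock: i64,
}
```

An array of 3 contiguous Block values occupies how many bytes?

150

@0: rss [8B, align 1] → 8
@8: uid [8B, align 1] → 16
@16: start_time [8B, align 1] → 24
@24: state [5B, align 1] → 29
@29: refcount [4B, align 1] → 33
@33: gid [4B, align 1] → 37
@37: prio [1B, align 1] → 38
@38: pid [4B, align 1] → 42
@42: lock [8B, align 1] → 50
size 50, align 1
array of 3: 3 × 50 = 150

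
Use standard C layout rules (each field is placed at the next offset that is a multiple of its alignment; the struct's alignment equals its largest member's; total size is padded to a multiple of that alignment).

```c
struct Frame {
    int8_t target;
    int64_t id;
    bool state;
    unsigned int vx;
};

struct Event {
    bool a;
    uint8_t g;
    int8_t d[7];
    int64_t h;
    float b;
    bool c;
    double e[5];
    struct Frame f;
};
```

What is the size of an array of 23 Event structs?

2208

Frame: @0: target [1B, align 1] → 1; +7 pad (align 8); @8: id [8B, align 8] → 16; @16: state [1B, align 1] → 17; +3 pad (align 4); @20: vx [4B, align 4] → 24; size 24, align 8
@0: a [1B, align 1] → 1
@1: g [1B, align 1] → 2
@2: d [7B, align 1] → 9
+7 pad (align 8)
@16: h [8B, align 8] → 24
@24: b [4B, align 4] → 28
@28: c [1B, align 1] → 29
+3 pad (align 8)
@32: e [40B, align 8] → 72
@72: f [24B, align 8] → 96
size 96, align 8
array of 23: 23 × 96 = 2208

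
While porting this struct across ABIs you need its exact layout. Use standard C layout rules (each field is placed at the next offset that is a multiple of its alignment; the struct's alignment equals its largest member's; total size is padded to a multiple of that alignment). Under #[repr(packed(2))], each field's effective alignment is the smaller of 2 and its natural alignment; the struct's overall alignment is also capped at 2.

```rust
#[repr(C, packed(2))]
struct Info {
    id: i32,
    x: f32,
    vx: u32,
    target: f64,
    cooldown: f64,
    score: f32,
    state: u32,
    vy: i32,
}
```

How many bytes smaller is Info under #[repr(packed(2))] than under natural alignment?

8

natural layout:
  @0: id [4B, align 4] → 4
  @4: x [4B, align 4] → 8
  @8: vx [4B, align 4] → 12
  +4 pad (align 8)
  @16: target [8B, align 8] → 24
  @24: cooldown [8B, align 8] → 32
  @32: score [4B, align 4] → 36
  @36: state [4B, align 4] → 40
  @40: vy [4B, align 4] → 44
  +4 tail pad (align 8)
  size 48, align 8
packed(2) layout:
  @0: id [4B, align 2] → 4
  @4: x [4B, align 2] → 8
  @8: vx [4B, align 2] → 12
  @12: target [8B, align 2] → 20
  @20: cooldown [8B, align 2] → 28
  @28: score [4B, align 2] → 32
  @32: state [4B, align 2] → 36
  @36: vy [4B, align 2] → 40
  size 40, align 2
48 − 40 = 8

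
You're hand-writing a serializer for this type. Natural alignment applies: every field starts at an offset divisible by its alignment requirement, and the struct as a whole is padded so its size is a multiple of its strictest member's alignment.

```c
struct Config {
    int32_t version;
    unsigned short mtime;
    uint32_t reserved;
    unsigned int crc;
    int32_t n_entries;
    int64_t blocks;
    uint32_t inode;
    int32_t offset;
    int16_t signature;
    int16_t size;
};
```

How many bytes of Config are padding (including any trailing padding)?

version at 0 (size 4, align 4) → ends 4
mtime at 4 (size 2, align 2) → ends 6
pad 2 to align 4 for reserved
reserved at 8 (size 4, align 4) → ends 12
crc at 12 (size 4, align 4) → ends 16
n_entries at 16 (size 4, align 4) → ends 20
pad 4 to align 8 for blocks
blocks at 24 (size 8, align 8) → ends 32
inode at 32 (size 4, align 4) → ends 36
offset at 36 (size 4, align 4) → ends 40
signature at 40 (size 2, align 2) → ends 42
size at 42 (size 2, align 2) → ends 44
tail pad 4 to reach multiple of 8
total 48 bytes, alignment 8
data bytes 38, size 48 → padding 10

10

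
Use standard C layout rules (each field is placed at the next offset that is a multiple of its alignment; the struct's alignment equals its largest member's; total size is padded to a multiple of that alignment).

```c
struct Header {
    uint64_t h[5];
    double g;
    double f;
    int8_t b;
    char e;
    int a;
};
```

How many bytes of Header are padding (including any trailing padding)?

0..40  h  (40B, 8-aligned)
40..48  g  (8B, 8-aligned)
48..56  f  (8B, 8-aligned)
56..57  b  (1B, 1-aligned)
57..58  e  (1B, 1-aligned)
58..60  -- padding (2B)
60..64  a  (4B, 4-aligned)
sizeof = 64, alignof = 8
data bytes 62, size 64 → padding 2

2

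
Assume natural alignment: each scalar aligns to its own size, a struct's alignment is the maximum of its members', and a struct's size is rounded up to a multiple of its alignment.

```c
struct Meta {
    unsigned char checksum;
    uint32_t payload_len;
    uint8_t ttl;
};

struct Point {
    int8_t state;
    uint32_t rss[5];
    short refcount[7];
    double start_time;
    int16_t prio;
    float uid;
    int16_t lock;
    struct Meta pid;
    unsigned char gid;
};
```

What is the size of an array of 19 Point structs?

Meta: 0..1  checksum  (1B, 1-aligned); 1..4  -- padding (3B); 4..8  payload_len  (4B, 4-aligned); 8..9  ttl  (1B, 1-aligned); 9..12  -- tail padding (3B); sizeof = 12, alignof = 4
0..1  state  (1B, 1-aligned)
1..4  -- padding (3B)
4..24  rss  (20B, 4-aligned)
24..38  refcount  (14B, 2-aligned)
38..40  -- padding (2B)
40..48  start_time  (8B, 8-aligned)
48..50  prio  (2B, 2-aligned)
50..52  -- padding (2B)
52..56  uid  (4B, 4-aligned)
56..58  lock  (2B, 2-aligned)
58..60  -- padding (2B)
60..72  pid  (12B, 4-aligned)
72..73  gid  (1B, 1-aligned)
73..80  -- tail padding (7B)
sizeof = 80, alignof = 8
array of 19: 19 × 80 = 1520

1520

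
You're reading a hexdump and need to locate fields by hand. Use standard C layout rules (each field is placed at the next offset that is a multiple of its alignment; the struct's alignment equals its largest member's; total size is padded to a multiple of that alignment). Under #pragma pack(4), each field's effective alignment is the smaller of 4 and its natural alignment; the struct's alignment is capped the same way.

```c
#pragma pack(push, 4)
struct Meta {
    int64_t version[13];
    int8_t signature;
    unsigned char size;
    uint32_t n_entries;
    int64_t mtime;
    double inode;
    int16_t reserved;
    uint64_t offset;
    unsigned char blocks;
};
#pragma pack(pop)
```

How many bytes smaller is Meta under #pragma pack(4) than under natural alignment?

natural layout:
  0..104  version  (104B, 8-aligned)
  104..105  signature  (1B, 1-aligned)
  105..106  size  (1B, 1-aligned)
  106..108  -- padding (2B)
  108..112  n_entries  (4B, 4-aligned)
  112..120  mtime  (8B, 8-aligned)
  120..128  inode  (8B, 8-aligned)
  128..130  reserved  (2B, 2-aligned)
  130..136  -- padding (6B)
  136..144  offset  (8B, 8-aligned)
  144..145  blocks  (1B, 1-aligned)
  145..152  -- tail padding (7B)
  sizeof = 152, alignof = 8
packed(4) layout:
  0..104  version  (104B, 4-aligned)
  104..105  signature  (1B, 1-aligned)
  105..106  size  (1B, 1-aligned)
  106..108  -- padding (2B)
  108..112  n_entries  (4B, 4-aligned)
  112..120  mtime  (8B, 4-aligned)
  120..128  inode  (8B, 4-aligned)
  128..130  reserved  (2B, 2-aligned)
  130..132  -- padding (2B)
  132..140  offset  (8B, 4-aligned)
  140..141  blocks  (1B, 1-aligned)
  141..144  -- tail padding (3B)
  sizeof = 144, alignof = 4
152 − 144 = 8

8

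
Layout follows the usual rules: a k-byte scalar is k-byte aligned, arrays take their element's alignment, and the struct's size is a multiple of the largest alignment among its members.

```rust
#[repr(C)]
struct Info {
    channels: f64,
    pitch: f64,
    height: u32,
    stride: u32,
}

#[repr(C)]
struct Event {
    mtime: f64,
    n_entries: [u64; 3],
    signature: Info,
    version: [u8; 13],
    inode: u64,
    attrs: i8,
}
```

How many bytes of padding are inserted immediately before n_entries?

0

Info: @0: channels [8B, align 8] → 8; @8: pitch [8B, align 8] → 16; @16: height [4B, align 4] → 20; @20: stride [4B, align 4] → 24; size 24, align 8
@0: mtime [8B, align 8] → 8
@8: n_entries [24B, align 8] → 32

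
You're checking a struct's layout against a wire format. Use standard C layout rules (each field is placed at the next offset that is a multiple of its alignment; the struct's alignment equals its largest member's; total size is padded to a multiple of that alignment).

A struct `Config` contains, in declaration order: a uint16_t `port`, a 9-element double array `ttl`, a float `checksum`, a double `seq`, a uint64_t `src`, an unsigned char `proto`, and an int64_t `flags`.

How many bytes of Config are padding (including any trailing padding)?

17

@0: port [2B, align 2] → 2
+6 pad (align 8)
@8: ttl [72B, align 8] → 80
@80: checksum [4B, align 4] → 84
+4 pad (align 8)
@88: seq [8B, align 8] → 96
@96: src [8B, align 8] → 104
@104: proto [1B, align 1] → 105
+7 pad (align 8)
@112: flags [8B, align 8] → 120
size 120, align 8
data bytes 103, size 120 → padding 17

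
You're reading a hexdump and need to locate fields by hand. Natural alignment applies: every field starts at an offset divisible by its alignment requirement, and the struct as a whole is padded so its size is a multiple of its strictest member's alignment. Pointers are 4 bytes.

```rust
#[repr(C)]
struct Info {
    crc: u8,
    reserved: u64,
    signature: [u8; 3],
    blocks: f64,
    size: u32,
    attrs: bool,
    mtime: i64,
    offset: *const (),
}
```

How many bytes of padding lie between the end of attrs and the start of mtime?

3

crc at 0 (size 1, align 1) → ends 1
pad 7 to align 8 for reserved
reserved at 8 (size 8, align 8) → ends 16
signature at 16 (size 3, align 1) → ends 19
pad 5 to align 8 for blocks
blocks at 24 (size 8, align 8) → ends 32
size at 32 (size 4, align 4) → ends 36
attrs at 36 (size 1, align 1) → ends 37
pad 3 to align 8 for mtime
mtime at 40 (size 8, align 8) → ends 48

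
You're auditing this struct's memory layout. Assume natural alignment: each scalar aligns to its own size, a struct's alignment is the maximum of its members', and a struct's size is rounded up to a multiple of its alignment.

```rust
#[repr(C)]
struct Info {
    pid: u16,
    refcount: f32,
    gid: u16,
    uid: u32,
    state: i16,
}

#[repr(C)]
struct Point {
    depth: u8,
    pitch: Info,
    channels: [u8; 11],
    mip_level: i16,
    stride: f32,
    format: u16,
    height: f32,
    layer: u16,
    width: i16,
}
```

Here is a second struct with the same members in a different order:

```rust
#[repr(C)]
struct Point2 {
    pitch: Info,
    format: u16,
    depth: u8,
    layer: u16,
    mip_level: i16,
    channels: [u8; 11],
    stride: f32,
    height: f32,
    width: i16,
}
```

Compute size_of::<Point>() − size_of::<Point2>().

Info: 0..2  pid  (2B, 2-aligned); 2..4  -- padding (2B); 4..8  refcount  (4B, 4-aligned); 8..10  gid  (2B, 2-aligned); 10..12  -- padding (2B); 12..16  uid  (4B, 4-aligned); 16..18  state  (2B, 2-aligned); 18..20  -- tail padding (2B); sizeof = 20, alignof = 4
0..1  depth  (1B, 1-aligned)
1..4  -- padding (3B)
4..24  pitch  (20B, 4-aligned)
24..35  channels  (11B, 1-aligned)
35..36  -- padding (1B)
36..38  mip_level  (2B, 2-aligned)
38..40  -- padding (2B)
40..44  stride  (4B, 4-aligned)
44..46  format  (2B, 2-aligned)
46..48  -- padding (2B)
48..52  height  (4B, 4-aligned)
52..54  layer  (2B, 2-aligned)
54..56  width  (2B, 2-aligned)
sizeof = 56, alignof = 4
— Point2 —
0..20  pitch  (20B, 4-aligned)
20..22  format  (2B, 2-aligned)
22..23  depth  (1B, 1-aligned)
23..24  -- padding (1B)
24..26  layer  (2B, 2-aligned)
26..28  mip_level  (2B, 2-aligned)
28..39  channels  (11B, 1-aligned)
39..40  -- padding (1B)
40..44  stride  (4B, 4-aligned)
44..48  height  (4B, 4-aligned)
48..50  width  (2B, 2-aligned)
50..52  -- tail padding (2B)
sizeof = 52, alignof = 4
56 − 52 = 4

4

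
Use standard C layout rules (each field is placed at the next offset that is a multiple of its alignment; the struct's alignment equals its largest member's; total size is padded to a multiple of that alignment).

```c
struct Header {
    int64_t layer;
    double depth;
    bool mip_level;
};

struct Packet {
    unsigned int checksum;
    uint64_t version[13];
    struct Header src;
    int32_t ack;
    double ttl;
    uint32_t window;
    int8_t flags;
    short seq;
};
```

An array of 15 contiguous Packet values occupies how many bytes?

2400

Header: 0..8  layer  (8B, 8-aligned); 8..16  depth  (8B, 8-aligned); 16..17  mip_level  (1B, 1-aligned); 17..24  -- tail padding (7B); sizeof = 24, alignof = 8
0..4  checksum  (4B, 4-aligned)
4..8  -- padding (4B)
8..112  version  (104B, 8-aligned)
112..136  src  (24B, 8-aligned)
136..140  ack  (4B, 4-aligned)
140..144  -- padding (4B)
144..152  ttl  (8B, 8-aligned)
152..156  window  (4B, 4-aligned)
156..157  flags  (1B, 1-aligned)
157..158  -- padding (1B)
158..160  seq  (2B, 2-aligned)
sizeof = 160, alignof = 8
array of 15: 15 × 160 = 2400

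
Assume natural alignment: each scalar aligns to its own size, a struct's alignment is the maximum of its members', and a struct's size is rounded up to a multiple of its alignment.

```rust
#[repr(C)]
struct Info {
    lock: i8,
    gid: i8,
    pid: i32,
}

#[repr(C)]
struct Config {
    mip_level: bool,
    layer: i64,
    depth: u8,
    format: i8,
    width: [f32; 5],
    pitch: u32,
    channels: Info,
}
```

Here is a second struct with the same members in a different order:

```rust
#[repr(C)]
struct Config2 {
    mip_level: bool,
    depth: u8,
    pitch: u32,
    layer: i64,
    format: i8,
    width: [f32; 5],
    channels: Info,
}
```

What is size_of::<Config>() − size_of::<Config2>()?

8

Info: 0..1  lock  (1B, 1-aligned); 1..2  gid  (1B, 1-aligned); 2..4  -- padding (2B); 4..8  pid  (4B, 4-aligned); sizeof = 8, alignof = 4
0..1  mip_level  (1B, 1-aligned)
1..8  -- padding (7B)
8..16  layer  (8B, 8-aligned)
16..17  depth  (1B, 1-aligned)
17..18  format  (1B, 1-aligned)
18..20  -- padding (2B)
20..40  width  (20B, 4-aligned)
40..44  pitch  (4B, 4-aligned)
44..52  channels  (8B, 4-aligned)
52..56  -- tail padding (4B)
sizeof = 56, alignof = 8
— Config2 —
0..1  mip_level  (1B, 1-aligned)
1..2  depth  (1B, 1-aligned)
2..4  -- padding (2B)
4..8  pitch  (4B, 4-aligned)
8..16  layer  (8B, 8-aligned)
16..17  format  (1B, 1-aligned)
17..20  -- padding (3B)
20..40  width  (20B, 4-aligned)
40..48  channels  (8B, 4-aligned)
sizeof = 48, alignof = 8
56 − 48 = 8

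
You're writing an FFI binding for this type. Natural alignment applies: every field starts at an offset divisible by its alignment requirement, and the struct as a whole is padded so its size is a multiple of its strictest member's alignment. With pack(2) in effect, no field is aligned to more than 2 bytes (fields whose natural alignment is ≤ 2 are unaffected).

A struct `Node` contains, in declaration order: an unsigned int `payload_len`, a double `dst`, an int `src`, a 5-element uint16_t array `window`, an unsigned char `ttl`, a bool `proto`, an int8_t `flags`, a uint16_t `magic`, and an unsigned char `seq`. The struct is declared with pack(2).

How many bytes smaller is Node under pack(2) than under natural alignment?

6

natural layout:
  payload_len at 0 (size 4, align 4) → ends 4
  pad 4 to align 8 for dst
  dst at 8 (size 8, align 8) → ends 16
  src at 16 (size 4, align 4) → ends 20
  window at 20 (size 10, align 2) → ends 30
  ttl at 30 (size 1, align 1) → ends 31
  proto at 31 (size 1, align 1) → ends 32
  flags at 32 (size 1, align 1) → ends 33
  pad 1 to align 2 for magic
  magic at 34 (size 2, align 2) → ends 36
  seq at 36 (size 1, align 1) → ends 37
  tail pad 3 to reach multiple of 8
  total 40 bytes, alignment 8
packed(2) layout:
  payload_len at 0 (size 4, align 2) → ends 4
  dst at 4 (size 8, align 2) → ends 12
  src at 12 (size 4, align 2) → ends 16
  window at 16 (size 10, align 2) → ends 26
  ttl at 26 (size 1, align 1) → ends 27
  proto at 27 (size 1, align 1) → ends 28
  flags at 28 (size 1, align 1) → ends 29
  pad 1 to align 2 for magic
  magic at 30 (size 2, align 2) → ends 32
  seq at 32 (size 1, align 1) → ends 33
  tail pad 1 to reach multiple of 2
  total 34 bytes, alignment 2
40 − 34 = 6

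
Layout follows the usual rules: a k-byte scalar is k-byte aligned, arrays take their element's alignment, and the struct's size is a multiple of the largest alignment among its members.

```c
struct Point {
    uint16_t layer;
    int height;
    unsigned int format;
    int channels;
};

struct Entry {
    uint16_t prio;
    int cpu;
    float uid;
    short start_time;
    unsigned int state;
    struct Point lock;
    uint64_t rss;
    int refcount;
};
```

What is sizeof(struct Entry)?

56 bytes

Point: @0: layer [2B, align 2] → 2; +2 pad (align 4); @4: height [4B, align 4] → 8; @8: format [4B, align 4] → 12; @12: channels [4B, align 4] → 16; size 16, align 4
@0: prio [2B, align 2] → 2
+2 pad (align 4)
@4: cpu [4B, align 4] → 8
@8: uid [4B, align 4] → 12
@12: start_time [2B, align 2] → 14
+2 pad (align 4)
@16: state [4B, align 4] → 20
@20: lock [16B, align 4] → 36
+4 pad (align 8)
@40: rss [8B, align 8] → 48
@48: refcount [4B, align 4] → 52
+4 tail pad (align 8)
size 56, align 8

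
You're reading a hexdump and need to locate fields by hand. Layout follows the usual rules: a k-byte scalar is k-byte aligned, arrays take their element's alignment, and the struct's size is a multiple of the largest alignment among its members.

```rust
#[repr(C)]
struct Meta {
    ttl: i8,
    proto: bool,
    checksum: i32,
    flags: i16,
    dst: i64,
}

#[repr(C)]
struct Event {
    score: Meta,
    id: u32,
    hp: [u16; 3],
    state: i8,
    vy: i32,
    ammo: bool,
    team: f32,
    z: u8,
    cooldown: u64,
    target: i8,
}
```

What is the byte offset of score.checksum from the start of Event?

4

Meta: ttl at 0 (size 1, align 1) → ends 1; proto at 1 (size 1, align 1) → ends 2; pad 2 to align 4 for checksum; checksum at 4 (size 4, align 4) → ends 8; flags at 8 (size 2, align 2) → ends 10; pad 6 to align 8 for dst; dst at 16 (size 8, align 8) → ends 24; total 24 bytes, alignment 8
score at 0 (size 24, align 8) → ends 24
within Meta: checksum at 4
0 + 4 = 4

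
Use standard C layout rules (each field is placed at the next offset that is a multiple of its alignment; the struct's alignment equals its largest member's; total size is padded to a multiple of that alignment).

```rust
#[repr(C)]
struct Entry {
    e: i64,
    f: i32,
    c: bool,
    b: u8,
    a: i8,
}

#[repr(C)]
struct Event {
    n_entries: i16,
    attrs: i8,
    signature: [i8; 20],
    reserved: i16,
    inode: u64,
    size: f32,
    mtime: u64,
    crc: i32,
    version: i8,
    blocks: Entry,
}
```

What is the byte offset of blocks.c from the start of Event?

Entry: @0: e [8B, align 8] → 8; @8: f [4B, align 4] → 12; @12: c [1B, align 1] → 13; @13: b [1B, align 1] → 14; @14: a [1B, align 1] → 15; +1 tail pad (align 8); size 16, align 8
@0: n_entries [2B, align 2] → 2
@2: attrs [1B, align 1] → 3
@3: signature [20B, align 1] → 23
+1 pad (align 2)
@24: reserved [2B, align 2] → 26
+6 pad (align 8)
@32: inode [8B, align 8] → 40
@40: size [4B, align 4] → 44
+4 pad (align 8)
@48: mtime [8B, align 8] → 56
@56: crc [4B, align 4] → 60
@60: version [1B, align 1] → 61
+3 pad (align 8)
@64: blocks [16B, align 8] → 80
within Entry: c at 12
64 + 12 = 76

76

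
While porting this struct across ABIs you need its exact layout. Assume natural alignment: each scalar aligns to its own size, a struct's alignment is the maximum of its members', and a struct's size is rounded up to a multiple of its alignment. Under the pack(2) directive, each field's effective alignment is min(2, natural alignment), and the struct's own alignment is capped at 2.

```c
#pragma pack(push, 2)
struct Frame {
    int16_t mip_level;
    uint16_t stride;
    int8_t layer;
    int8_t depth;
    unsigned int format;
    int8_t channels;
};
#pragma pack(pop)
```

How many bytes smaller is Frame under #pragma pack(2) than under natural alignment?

natural layout:
  mip_level at 0 (size 2, align 2) → ends 2
  stride at 2 (size 2, align 2) → ends 4
  layer at 4 (size 1, align 1) → ends 5
  depth at 5 (size 1, align 1) → ends 6
  pad 2 to align 4 for format
  format at 8 (size 4, align 4) → ends 12
  channels at 12 (size 1, align 1) → ends 13
  tail pad 3 to reach multiple of 4
  total 16 bytes, alignment 4
packed(2) layout:
  mip_level at 0 (size 2, align 2) → ends 2
  stride at 2 (size 2, align 2) → ends 4
  layer at 4 (size 1, align 1) → ends 5
  depth at 5 (size 1, align 1) → ends 6
  format at 6 (size 4, align 2) → ends 10
  channels at 10 (size 1, align 1) → ends 11
  tail pad 1 to reach multiple of 2
  total 12 bytes, alignment 2
16 − 12 = 4

4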